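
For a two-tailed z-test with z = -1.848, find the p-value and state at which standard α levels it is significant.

p = 2·P(Z > |-1.848|) = 2·(1 - Φ(1.848)) ≈ 0.0646. Significant at α = 0.1.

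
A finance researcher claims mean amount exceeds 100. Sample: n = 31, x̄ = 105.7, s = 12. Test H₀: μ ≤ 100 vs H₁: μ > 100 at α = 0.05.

t = (105.7 - 100)/(12/√31) = 2.645, df = 30. Critical t = 1.697. Reject H₀.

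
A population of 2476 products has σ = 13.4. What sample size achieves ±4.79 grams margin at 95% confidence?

Without FPC: n₀ = (1.96×13.4/4.79)² = 30.064. With FPC: n = n₀N/(n₀+N-1) = 29.7 → n = 30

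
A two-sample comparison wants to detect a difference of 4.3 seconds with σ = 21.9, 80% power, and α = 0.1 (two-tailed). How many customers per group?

n per group = 2(z_α/2 + z_β)²σ²/d² = 2×(1.645 + 0.84)²×21.9²/4.3² = 320.4 → n = 321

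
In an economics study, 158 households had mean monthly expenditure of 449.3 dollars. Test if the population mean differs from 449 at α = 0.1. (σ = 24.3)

z = (x̄ - μ₀)/(σ/√n) = (449.3 - 449)/(24.3/√158) = 0.155. Critical value: ±1.645. Since |0.155| ≤ 1.645, Fail to reject H₀.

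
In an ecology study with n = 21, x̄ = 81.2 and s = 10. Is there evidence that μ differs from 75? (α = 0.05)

t = (x̄ - μ₀)/(s/√n) = (81.2 - 75)/(10/√21) = 2.841. df = 20, critical t = ±2.086. Reject H₀.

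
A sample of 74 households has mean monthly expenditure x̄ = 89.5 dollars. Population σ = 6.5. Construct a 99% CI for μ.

CI = x̄ ± z*(σ/√n) = 89.5 ± 2.576(6.5/√74) = 89.5 ± 1.95 = (87.55, 91.45)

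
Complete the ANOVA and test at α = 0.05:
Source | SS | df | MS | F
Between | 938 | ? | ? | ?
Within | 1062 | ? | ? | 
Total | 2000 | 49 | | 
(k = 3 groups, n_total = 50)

df_between = 2, df_within = 47. MS_between = 469.0, MS_within = 22.6. F = 20.756, F_crit ≈ 3.195. Reject H₀.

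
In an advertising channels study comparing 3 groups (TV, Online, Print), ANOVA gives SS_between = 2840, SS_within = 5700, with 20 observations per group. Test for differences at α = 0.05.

df_between = 2, df_within = 57. F = MS_between/MS_within = 1420.0/100.0 = 14.2. F_crit ≈ 3.159. Reject H₀. At least one mean differs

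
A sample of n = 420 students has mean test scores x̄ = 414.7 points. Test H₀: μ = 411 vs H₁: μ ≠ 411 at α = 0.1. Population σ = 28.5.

z = (x̄ - μ₀)/(σ/√n) = (414.7 - 411)/(28.5/√420) = 2.661. Critical value: ±1.645. Since |2.661| > 1.645, Reject H₀.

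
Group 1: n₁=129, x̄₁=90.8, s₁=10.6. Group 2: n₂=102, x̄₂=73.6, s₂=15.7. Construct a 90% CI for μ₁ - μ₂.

Difference = 17.2. SE = √(10.6²/129 + 15.7²/102) = 1.813. CI = (14.22, 20.18)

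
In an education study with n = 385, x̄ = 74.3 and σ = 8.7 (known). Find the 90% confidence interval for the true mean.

CI = x̄ ± z*(σ/√n) = 74.3 ± 1.645(8.7/√385) = 74.3 ± 0.73 = (73.57, 75.03)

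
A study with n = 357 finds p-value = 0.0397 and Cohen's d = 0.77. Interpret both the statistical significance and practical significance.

Statistically significant (p = 0.0397 < 0.05). Cohen's d = 0.77 indicates a medium effect size. Both statistical and practical significance should be considered.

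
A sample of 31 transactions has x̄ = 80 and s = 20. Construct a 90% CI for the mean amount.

CI = x̄ ± t*(s/√n) = 80 ± 1.697(20/√31) = (73.9, 86.1)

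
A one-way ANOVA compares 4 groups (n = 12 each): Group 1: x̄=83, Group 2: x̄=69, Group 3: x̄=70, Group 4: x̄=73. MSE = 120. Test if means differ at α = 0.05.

Grand mean = 73.75. SS_between = 1473.0, MS_between = 491.0. F = 4.092, F_crit ≈ 2.816. Reject H₀.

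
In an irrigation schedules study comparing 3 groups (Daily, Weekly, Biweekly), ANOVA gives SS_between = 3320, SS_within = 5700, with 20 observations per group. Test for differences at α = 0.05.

df_between = 2, df_within = 57. F = MS_between/MS_within = 1660.0/100.0 = 16.6. F_crit ≈ 3.159. Reject H₀. At least one mean differs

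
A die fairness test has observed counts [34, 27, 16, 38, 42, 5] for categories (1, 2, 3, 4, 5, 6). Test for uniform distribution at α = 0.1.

Expected = 27 each. χ² = Σ(O-E)²/E = 37.037. df = 5, critical value = 9.236. Reject H₀.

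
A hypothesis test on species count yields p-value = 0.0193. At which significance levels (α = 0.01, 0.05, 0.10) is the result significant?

p = 0.0193. Significant at: α = 0.05, 0.1.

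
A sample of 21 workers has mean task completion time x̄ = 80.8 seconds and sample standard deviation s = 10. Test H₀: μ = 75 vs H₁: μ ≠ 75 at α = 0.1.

t = (x̄ - μ₀)/(s/√n) = (80.8 - 75)/(10/√21) = 2.658. df = 20, critical t = ±1.725. Reject H₀.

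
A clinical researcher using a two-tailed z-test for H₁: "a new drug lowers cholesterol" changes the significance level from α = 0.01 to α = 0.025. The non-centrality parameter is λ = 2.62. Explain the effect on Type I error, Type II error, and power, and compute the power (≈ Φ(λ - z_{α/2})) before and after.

Increasing α from 0.01 to 0.025:
• Type I error rate increases (α is the Type I rate by definition).
• Critical value moves from z_{α/2} = 2.576 to 2.241, so power = Φ(λ - z_{α/2}) goes from Φ(2.62 - 2.576) = 0.518 to Φ(2.62 - 2.241) = 0.648.
• Type II error rate β = 1 - power therefore decreases (0.482 → 0.352).
Appropriate when false negatives are costly — here, shelving an effective drug — patients miss out on a treatment that would have helped.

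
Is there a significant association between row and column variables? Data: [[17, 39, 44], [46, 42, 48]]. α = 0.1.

χ² = 8.337. df = 2, critical = 4.605. Reject H₀. Variables are dependent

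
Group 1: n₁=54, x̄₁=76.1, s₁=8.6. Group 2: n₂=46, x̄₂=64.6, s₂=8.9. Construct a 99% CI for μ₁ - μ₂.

Difference = 11.5. SE = √(8.6²/54 + 8.9²/46) = 1.758. CI = (6.97, 16.03)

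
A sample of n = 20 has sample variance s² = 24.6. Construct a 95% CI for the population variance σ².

df = 19. χ²_{0.025} = 32.852, χ²_{0.975} = 8.907. CI for σ² = ((n-1)s²/χ²_{α/2}, (n-1)s²/χ²_{1-α/2}) = (19·24.6/32.852, 19·24.6/8.907) = (14.23, 52.48)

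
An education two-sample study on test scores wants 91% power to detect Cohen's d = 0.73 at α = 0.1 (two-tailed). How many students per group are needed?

z_{α/2} = 1.645, z_β = Φ⁻¹(0.91) = 1.341. For medium effect (d = 0.73): n per group = 2(z_{α/2} + z_β)²/d² = 2(1.645 + 1.341)²/0.73² = 33.5 → 34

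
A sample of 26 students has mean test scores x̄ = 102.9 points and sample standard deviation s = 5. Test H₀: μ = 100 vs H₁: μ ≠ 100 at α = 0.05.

t = (x̄ - μ₀)/(s/√n) = (102.9 - 100)/(5/√26) = 2.957. df = 25, critical t = ±2.06. Reject H₀.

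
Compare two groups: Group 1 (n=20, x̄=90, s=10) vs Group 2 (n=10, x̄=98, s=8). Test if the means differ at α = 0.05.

Pooled sp = 9.4. t = -2.197, df = 28. Critical t = ±2.048. Reject H₀.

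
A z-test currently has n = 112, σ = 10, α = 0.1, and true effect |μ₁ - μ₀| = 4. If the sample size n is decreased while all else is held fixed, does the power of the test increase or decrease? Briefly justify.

Power decreases: a smaller n inflates the standard error σ/√n, pulling the sampling distribution under H₁ back toward the critical value.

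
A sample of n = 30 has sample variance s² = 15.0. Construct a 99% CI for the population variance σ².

df = 29. χ²_{0.005} = 52.336, χ²_{0.995} = 13.121. CI for σ² = ((n-1)s²/χ²_{α/2}, (n-1)s²/χ²_{1-α/2}) = (29·15.0/52.336, 29·15.0/13.121) = (8.31, 33.15)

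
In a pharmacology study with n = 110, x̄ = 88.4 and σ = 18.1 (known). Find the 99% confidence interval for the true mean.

CI = x̄ ± z*(σ/√n) = 88.4 ± 2.576(18.1/√110) = 88.4 ± 4.45 = (83.95, 92.85)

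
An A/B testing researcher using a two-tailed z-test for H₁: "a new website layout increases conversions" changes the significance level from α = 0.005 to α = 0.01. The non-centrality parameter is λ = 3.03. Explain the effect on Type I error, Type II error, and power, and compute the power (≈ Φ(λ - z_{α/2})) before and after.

Increasing α from 0.005 to 0.01:
• Type I error rate increases (α is the Type I rate by definition).
• Critical value moves from z_{α/2} = 2.807 to 2.576, so power = Φ(λ - z_{α/2}) goes from Φ(3.03 - 2.807) = 0.588 to Φ(3.03 - 2.576) = 0.675.
• Type II error rate β = 1 - power therefore decreases (0.412 → 0.325).
Appropriate when false negatives are costly — here, discarding a layout that would have improved conversions — lost revenue.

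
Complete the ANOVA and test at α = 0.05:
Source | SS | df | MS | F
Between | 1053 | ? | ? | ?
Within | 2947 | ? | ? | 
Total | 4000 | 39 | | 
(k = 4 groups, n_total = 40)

df_between = 3, df_within = 36. MS_between = 351.0, MS_within = 81.86. F = 4.288, F_crit ≈ 2.866. Reject H₀.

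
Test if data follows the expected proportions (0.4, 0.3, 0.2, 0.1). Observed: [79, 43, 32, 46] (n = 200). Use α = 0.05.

Expected: [80.0, 60.0, 40.0, 20.0]. χ² = 40.229. df = 3, critical = 7.815. Reject H₀.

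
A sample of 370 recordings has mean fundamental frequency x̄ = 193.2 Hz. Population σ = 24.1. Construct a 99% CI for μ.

CI = x̄ ± z*(σ/√n) = 193.2 ± 2.576(24.1/√370) = 193.2 ± 3.23 = (189.97, 196.43)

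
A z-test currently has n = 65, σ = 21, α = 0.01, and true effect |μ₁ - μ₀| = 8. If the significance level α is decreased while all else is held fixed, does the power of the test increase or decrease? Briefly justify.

Power decreases: a smaller α raises the critical value, so less of the H₁ sampling distribution falls in the rejection region.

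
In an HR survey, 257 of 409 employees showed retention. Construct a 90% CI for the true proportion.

p̂ = 0.628. CI = p̂ ± z*√(p̂(1-p̂)/n) = (0.589, 0.668)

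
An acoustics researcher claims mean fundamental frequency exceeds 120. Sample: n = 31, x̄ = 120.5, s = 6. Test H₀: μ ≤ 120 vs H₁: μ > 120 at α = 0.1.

t = (120.5 - 120)/(6/√31) = 0.464, df = 30. Critical t = 1.31. Fail to reject H₀.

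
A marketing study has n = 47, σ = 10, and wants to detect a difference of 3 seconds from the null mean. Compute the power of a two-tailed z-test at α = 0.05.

SE = σ/√n = 10/√47 = 1.459. Non-centrality λ = d/SE = 3/1.459 = 2.057. Power ≈ Φ(λ - z_{α/2}) = Φ(2.057 - 1.96) = Φ(0.097) = 0.539.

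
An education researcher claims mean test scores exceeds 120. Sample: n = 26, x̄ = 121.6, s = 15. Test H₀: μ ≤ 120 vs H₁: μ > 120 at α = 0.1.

t = (121.6 - 120)/(15/√26) = 0.544, df = 25. Critical t = 1.316. Fail to reject H₀.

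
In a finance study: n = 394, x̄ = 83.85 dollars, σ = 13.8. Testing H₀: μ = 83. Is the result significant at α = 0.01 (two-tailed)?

z = (83.85 - 83)/(13.8/√394) = 1.223. Since |z| ≤ 2.576, not significant at α = 0.01.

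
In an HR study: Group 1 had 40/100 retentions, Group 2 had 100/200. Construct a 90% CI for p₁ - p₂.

p̂₁ = 0.4, p̂₂ = 0.5. Difference = -0.1. CI = (-0.199, -0.001)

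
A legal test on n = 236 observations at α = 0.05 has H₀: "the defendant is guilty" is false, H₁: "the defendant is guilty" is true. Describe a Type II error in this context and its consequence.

Type II error: failing to reject H₀ when it is false — concluding that the defendant is guilty is not supported when in fact it is. Consequence: acquitting a guilty person.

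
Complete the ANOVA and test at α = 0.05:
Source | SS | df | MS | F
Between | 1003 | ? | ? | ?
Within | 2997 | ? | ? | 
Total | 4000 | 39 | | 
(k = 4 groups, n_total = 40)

df_between = 3, df_within = 36. MS_between = 334.33, MS_within = 83.25. F = 4.016, F_crit ≈ 2.866. Reject H₀.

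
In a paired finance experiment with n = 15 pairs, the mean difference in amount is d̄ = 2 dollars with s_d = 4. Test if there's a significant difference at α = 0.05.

t = d̄/(s_d/√n) = 2/(4/√15) = 1.936. df = 14, critical t = ±2.145. Fail to reject H₀.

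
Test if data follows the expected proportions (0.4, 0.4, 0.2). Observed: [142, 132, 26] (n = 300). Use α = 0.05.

Expected: [120.0, 120.0, 60.0]. χ² = 24.5. df = 2, critical = 5.991. Reject H₀.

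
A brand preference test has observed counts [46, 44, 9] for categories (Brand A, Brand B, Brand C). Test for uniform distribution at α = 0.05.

Expected = 33 each. χ² = Σ(O-E)²/E = 26.242. df = 2, critical value = 5.991. Reject H₀.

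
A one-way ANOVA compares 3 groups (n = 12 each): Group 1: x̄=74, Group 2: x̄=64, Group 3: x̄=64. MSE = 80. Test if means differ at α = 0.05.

Grand mean = 67.33. SS_between = 800.0, MS_between = 400.0. F = 5.0, F_crit ≈ 3.285. Reject H₀.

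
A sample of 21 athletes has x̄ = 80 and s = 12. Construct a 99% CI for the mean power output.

CI = x̄ ± t*(s/√n) = 80 ± 2.845(12/√21) = (72.55, 87.45)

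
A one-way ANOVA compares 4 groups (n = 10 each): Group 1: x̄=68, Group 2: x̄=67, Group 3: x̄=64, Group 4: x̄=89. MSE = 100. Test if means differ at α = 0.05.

Grand mean = 72.0. SS_between = 3940.0, MS_between = 1313.33. F = 13.133, F_crit ≈ 2.866. Reject H₀.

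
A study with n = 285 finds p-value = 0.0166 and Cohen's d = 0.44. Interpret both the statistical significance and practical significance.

Statistically significant (p = 0.0166 < 0.05). Cohen's d = 0.44 indicates a small effect size. Both statistical and practical significance should be considered.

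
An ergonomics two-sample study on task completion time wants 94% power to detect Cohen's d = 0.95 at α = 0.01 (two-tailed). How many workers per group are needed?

z_{α/2} = 2.576, z_β = Φ⁻¹(0.94) = 1.555. For large effect (d = 0.95): n per group = 2(z_{α/2} + z_β)²/d² = 2(2.576 + 1.555)²/0.95² = 37.8 → 38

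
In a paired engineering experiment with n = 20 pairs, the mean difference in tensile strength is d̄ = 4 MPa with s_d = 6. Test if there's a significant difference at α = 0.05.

t = d̄/(s_d/√n) = 4/(6/√20) = 2.981. df = 19, critical t = ±2.093. Reject H₀.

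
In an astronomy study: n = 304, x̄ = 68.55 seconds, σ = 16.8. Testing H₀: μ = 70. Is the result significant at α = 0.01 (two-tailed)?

z = (68.55 - 70)/(16.8/√304) = -1.505. Since |z| ≤ 2.576, not significant at α = 0.01.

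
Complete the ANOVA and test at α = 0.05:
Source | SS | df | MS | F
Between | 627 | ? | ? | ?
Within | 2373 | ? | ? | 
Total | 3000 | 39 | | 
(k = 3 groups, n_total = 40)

df_between = 2, df_within = 37. MS_between = 313.5, MS_within = 64.14. F = 4.888, F_crit ≈ 3.252. Reject H₀.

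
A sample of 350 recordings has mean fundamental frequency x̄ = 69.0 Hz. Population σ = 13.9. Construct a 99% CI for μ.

CI = x̄ ± z*(σ/√n) = 69.0 ± 2.576(13.9/√350) = 69.0 ± 1.91 = (67.09, 70.91)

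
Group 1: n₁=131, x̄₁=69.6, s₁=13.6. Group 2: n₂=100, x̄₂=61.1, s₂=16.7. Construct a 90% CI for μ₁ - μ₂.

Difference = 8.5. SE = √(13.6²/131 + 16.7²/100) = 2.05. CI = (5.13, 11.87)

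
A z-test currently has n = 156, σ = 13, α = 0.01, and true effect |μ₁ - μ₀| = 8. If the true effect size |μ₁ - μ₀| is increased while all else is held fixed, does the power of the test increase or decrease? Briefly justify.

Power increases: a larger true effect increases the non-centrality λ = |μ₁ - μ₀|/(σ/√n).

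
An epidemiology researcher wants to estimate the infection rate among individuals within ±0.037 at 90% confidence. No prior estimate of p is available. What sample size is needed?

Conservative approach: use p = 0.5 (maximizes p(1-p) = 0.25). n = z²(0.25)/E² = 1.645²×0.25/0.037² = 494.2 → n = 495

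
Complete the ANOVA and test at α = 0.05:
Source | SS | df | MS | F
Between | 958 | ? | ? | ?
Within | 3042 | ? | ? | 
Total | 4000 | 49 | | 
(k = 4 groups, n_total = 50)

df_between = 3, df_within = 46. MS_between = 319.33, MS_within = 66.13. F = 4.829, F_crit ≈ 2.807. Reject H₀.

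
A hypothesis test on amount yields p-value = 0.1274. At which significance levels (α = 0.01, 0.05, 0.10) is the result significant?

p = 0.1274. Not significant at any of the given levels.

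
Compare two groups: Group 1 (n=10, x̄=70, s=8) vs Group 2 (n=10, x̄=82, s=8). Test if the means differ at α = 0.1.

Pooled sp = 8.0. t = -3.354, df = 18. Critical t = ±1.734. Reject H₀.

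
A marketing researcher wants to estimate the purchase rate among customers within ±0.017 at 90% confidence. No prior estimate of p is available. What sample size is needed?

Conservative approach: use p = 0.5 (maximizes p(1-p) = 0.25). n = z²(0.25)/E² = 1.645²×0.25/0.017² = 2340.9 → n = 2341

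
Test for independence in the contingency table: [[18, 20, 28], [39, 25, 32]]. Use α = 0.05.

χ² = 3.11. df = 2, critical = 5.991. Fail to reject H₀. No evidence of dependence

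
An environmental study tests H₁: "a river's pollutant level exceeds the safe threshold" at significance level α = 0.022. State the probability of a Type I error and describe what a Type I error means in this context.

P(Type I error) = α = 0.022. A Type I error is rejecting H₀ when H₀ is actually true (false positive) — here, concluding that a river's pollutant level exceeds the safe threshold when in fact this is not the case. Consequence: shutting down a compliant factory unnecessarily.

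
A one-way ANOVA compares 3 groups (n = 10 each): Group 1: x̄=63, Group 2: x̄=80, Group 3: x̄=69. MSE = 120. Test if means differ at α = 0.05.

Grand mean = 70.67. SS_between = 1486.67, MS_between = 743.33. F = 6.194, F_crit ≈ 3.354. Reject H₀.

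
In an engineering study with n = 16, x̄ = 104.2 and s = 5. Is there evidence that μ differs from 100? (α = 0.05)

t = (x̄ - μ₀)/(s/√n) = (104.2 - 100)/(5/√16) = 3.36. df = 15, critical t = ±2.131. Reject H₀.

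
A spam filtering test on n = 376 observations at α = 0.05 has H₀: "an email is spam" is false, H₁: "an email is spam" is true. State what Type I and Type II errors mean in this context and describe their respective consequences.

Type I (false positive): concluding that an email is spam when it is not — a legitimate email is sent to the spam folder and the user misses it. Type II (false negative): failing to conclude that an email is spam when it is — a spam email lands in the inbox. Which is costlier depends on domain priorities and is a judgement call rather than a statistical fact.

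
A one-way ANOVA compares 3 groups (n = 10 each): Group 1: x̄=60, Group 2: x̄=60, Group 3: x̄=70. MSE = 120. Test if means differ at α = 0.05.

Grand mean = 63.33. SS_between = 666.67, MS_between = 333.33. F = 2.778, F_crit ≈ 3.354. Fail to reject H₀.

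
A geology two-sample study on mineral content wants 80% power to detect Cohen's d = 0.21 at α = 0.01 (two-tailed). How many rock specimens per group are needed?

z_{α/2} = 2.576, z_β = Φ⁻¹(0.8) = 0.842. For small effect (d = 0.21): n per group = 2(z_{α/2} + z_β)²/d² = 2(2.576 + 0.842)²/0.21² = 529.8 → 530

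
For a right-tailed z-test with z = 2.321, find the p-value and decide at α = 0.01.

p = P(Z > 2.321) = 1 - Φ(2.321) ≈ 0.0101. Since p ≥ 0.01, fail to reject H₀ (not significant) at α = 0.01.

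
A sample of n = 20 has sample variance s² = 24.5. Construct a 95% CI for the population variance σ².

df = 19. χ²_{0.025} = 32.852, χ²_{0.975} = 8.907. CI for σ² = ((n-1)s²/χ²_{α/2}, (n-1)s²/χ²_{1-α/2}) = (19·24.5/32.852, 19·24.5/8.907) = (14.17, 52.26)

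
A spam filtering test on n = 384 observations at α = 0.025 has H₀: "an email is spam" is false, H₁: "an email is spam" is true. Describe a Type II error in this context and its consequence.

Type II error: failing to reject H₀ when it is false — concluding that an email is spam is not supported when in fact it is. Consequence: a spam email lands in the inbox.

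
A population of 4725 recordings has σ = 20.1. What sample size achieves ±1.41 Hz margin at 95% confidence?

Without FPC: n₀ = (1.96×20.1/1.41)² = 780.667. With FPC: n = n₀N/(n₀+N-1) = 670.1 → n = 671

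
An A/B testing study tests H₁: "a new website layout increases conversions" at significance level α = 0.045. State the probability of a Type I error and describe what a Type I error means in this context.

P(Type I error) = α = 0.045. A Type I error is rejecting H₀ when H₀ is actually true (false positive) — here, concluding that a new website layout increases conversions when in fact this is not the case. Consequence: rolling out a layout that doesn't actually help — wasted engineering effort.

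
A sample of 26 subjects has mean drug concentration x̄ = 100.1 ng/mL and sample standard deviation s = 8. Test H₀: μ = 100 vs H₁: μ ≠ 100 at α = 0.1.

t = (x̄ - μ₀)/(s/√n) = (100.1 - 100)/(8/√26) = 0.064. df = 25, critical t = ±1.708. Fail to reject H₀.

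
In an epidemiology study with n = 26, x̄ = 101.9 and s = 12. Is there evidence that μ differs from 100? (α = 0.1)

t = (x̄ - μ₀)/(s/√n) = (101.9 - 100)/(12/√26) = 0.807. df = 25, critical t = ±1.708. Fail to reject H₀.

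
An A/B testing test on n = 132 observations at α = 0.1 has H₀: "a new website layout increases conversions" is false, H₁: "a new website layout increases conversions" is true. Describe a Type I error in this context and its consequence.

Type I error: rejecting H₀ when it is true — concluding that a new website layout increases conversions when in fact it is not. Consequence: rolling out a layout that doesn't actually help — wasted engineering effort.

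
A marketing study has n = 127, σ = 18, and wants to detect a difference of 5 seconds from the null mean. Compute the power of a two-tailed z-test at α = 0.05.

SE = σ/√n = 18/√127 = 1.597. Non-centrality λ = d/SE = 5/1.597 = 3.13. Power ≈ Φ(λ - z_{α/2}) = Φ(3.13 - 1.96) = Φ(1.17) = 0.879.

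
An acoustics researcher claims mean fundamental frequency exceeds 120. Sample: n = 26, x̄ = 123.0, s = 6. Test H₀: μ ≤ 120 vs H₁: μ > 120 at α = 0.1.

t = (123.0 - 120)/(6/√26) = 2.55, df = 25. Critical t = 1.316. Reject H₀.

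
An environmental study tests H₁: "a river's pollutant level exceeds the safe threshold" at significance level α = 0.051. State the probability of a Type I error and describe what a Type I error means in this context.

P(Type I error) = α = 0.051. A Type I error is rejecting H₀ when H₀ is actually true (false positive) — here, concluding that a river's pollutant level exceeds the safe threshold when in fact this is not the case. Consequence: shutting down a compliant factory unnecessarily.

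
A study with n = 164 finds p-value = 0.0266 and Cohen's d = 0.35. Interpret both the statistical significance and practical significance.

Statistically significant (p = 0.0266 < 0.05). Cohen's d = 0.35 indicates a small effect size. Both statistical and practical significance should be considered.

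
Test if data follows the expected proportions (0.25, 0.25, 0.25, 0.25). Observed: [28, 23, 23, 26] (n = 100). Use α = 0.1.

Expected: [25.0, 25.0, 25.0, 25.0]. χ² = 0.72. df = 3, critical = 6.251. Fail to reject H₀.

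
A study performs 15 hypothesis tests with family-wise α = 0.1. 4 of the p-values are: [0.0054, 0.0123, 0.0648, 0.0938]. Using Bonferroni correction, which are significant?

Bonferroni α = 0.1/15 = 0.00667. Significant p-values: [0.0054]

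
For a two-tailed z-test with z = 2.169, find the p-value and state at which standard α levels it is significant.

p = 2·P(Z > |2.169|) = 2·(1 - Φ(2.169)) ≈ 0.0301. Significant at α = 0.1; Significant at α = 0.05.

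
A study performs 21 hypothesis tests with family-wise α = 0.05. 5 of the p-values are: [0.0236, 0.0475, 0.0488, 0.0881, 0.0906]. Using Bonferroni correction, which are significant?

Bonferroni α = 0.05/21 = 0.00238. None of the given p-values are significant.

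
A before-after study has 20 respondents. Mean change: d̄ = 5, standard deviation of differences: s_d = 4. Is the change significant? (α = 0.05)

t = d̄/(s_d/√n) = 5/(4/√20) = 5.59. df = 19, critical t = ±2.093. Reject H₀.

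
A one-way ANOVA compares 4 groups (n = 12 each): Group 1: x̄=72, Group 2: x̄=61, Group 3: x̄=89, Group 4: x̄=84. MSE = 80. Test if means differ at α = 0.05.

Grand mean = 76.5. SS_between = 5676.0, MS_between = 1892.0. F = 23.65, F_crit ≈ 2.816. Reject H₀.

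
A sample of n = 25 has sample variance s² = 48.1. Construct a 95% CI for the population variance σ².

df = 24. χ²_{0.025} = 39.364, χ²_{0.975} = 12.401. CI for σ² = ((n-1)s²/χ²_{α/2}, (n-1)s²/χ²_{1-α/2}) = (24·48.1/39.364, 24·48.1/12.401) = (29.33, 93.09)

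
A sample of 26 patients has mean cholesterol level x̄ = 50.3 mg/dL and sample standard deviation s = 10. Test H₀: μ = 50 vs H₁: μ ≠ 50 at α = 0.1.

t = (x̄ - μ₀)/(s/√n) = (50.3 - 50)/(10/√26) = 0.153. df = 25, critical t = ±1.708. Fail to reject H₀.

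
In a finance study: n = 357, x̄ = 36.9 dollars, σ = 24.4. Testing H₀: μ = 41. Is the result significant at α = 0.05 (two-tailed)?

z = (36.9 - 41)/(24.4/√357) = -3.175. Since |z| > 1.96, significant at α = 0.05.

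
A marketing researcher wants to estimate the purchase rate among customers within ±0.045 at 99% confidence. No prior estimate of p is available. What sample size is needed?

Conservative approach: use p = 0.5 (maximizes p(1-p) = 0.25). n = z²(0.25)/E² = 2.576²×0.25/0.045² = 819.2 → n = 820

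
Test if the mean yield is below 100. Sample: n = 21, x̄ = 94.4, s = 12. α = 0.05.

t = (94.4 - 100)/(12/√21) = -2.139, df = 20. Critical t = -1.725. Reject H₀.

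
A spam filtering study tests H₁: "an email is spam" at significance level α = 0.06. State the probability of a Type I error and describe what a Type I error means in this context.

P(Type I error) = α = 0.06. A Type I error is rejecting H₀ when H₀ is actually true (false positive) — here, concluding that an email is spam when in fact this is not the case. Consequence: a legitimate email is sent to the spam folder and the user misses it.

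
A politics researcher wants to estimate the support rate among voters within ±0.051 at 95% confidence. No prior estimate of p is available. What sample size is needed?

Conservative approach: use p = 0.5 (maximizes p(1-p) = 0.25). n = z²(0.25)/E² = 1.96²×0.25/0.051² = 369.2 → n = 370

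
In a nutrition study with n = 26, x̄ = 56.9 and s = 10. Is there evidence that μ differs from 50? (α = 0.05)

t = (x̄ - μ₀)/(s/√n) = (56.9 - 50)/(10/√26) = 3.518. df = 25, critical t = ±2.06. Reject H₀.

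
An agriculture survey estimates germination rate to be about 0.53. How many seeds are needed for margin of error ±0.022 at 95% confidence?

n = z²p(1-p)/E² = 1.96²×0.53×0.47/0.022² = 1977.2 → n = 1978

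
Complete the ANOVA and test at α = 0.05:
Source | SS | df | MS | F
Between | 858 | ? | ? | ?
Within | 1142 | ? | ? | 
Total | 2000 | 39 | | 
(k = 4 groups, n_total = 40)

df_between = 3, df_within = 36. MS_between = 286.0, MS_within = 31.72. F = 9.016, F_crit ≈ 2.866. Reject H₀.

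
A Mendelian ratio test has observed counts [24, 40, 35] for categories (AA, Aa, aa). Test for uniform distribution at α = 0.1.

Expected = 33 each. χ² = Σ(O-E)²/E = 4.061. df = 2, critical value = 4.605. Fail to reject H₀.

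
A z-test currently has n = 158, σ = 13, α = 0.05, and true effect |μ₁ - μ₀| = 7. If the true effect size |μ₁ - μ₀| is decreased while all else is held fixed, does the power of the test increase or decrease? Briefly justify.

Power decreases: a smaller true effect decreases the non-centrality λ = |μ₁ - μ₀|/(σ/√n).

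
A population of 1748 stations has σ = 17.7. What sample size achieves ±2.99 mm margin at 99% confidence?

Without FPC: n₀ = (2.576×17.7/2.99)² = 232.539. With FPC: n = n₀N/(n₀+N-1) = 205.3 → n = 206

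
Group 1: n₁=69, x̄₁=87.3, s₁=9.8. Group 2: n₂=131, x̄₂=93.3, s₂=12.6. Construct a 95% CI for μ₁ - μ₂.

Difference = -6.0. SE = √(9.8²/69 + 12.6²/131) = 1.614. CI = (-9.16, -2.84)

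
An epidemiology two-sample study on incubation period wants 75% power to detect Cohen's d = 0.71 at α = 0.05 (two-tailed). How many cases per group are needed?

z_{α/2} = 1.96, z_β = Φ⁻¹(0.75) = 0.674. For medium effect (d = 0.71): n per group = 2(z_{α/2} + z_β)²/d² = 2(1.96 + 0.674)²/0.71² = 27.5 → 28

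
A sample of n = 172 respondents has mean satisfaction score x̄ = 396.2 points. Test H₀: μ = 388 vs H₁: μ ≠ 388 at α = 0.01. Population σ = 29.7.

z = (x̄ - μ₀)/(σ/√n) = (396.2 - 388)/(29.7/√172) = 3.621. Critical value: ±2.576. Since |3.621| > 2.576, Reject H₀.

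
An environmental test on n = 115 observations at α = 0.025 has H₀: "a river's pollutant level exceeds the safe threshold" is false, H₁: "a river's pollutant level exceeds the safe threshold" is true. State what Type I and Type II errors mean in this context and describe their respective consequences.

Type I (false positive): concluding that a river's pollutant level exceeds the safe threshold when it is not — shutting down a compliant factory unnecessarily. Type II (false negative): failing to conclude that a river's pollutant level exceeds the safe threshold when it is — allowing unsafe pollution to continue. Which is costlier depends on domain priorities and is a judgement call rather than a statistical fact.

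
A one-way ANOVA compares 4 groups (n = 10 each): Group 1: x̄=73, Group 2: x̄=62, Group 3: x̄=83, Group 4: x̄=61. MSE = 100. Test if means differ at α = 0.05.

Grand mean = 69.75. SS_between = 3227.5, MS_between = 1075.83. F = 10.758, F_crit ≈ 2.866. Reject H₀.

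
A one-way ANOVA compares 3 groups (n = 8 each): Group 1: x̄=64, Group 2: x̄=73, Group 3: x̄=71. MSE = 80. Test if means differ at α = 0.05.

Grand mean = 69.33. SS_between = 357.33, MS_between = 178.67. F = 2.233, F_crit ≈ 3.467. Fail to reject H₀.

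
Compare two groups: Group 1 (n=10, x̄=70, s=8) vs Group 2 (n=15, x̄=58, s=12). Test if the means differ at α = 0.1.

Pooled sp = 10.62. t = 2.769, df = 23. Critical t = ±1.714. Reject H₀.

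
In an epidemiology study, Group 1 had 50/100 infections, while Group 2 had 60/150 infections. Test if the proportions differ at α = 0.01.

p̂₁ = 0.5, p̂₂ = 0.4, pooled p̂ = 0.44. z = 1.56. Critical: ±2.576. Fail to reject H₀.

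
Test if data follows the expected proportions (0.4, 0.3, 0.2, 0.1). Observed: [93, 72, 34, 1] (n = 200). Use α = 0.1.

Expected: [80.0, 60.0, 40.0, 20.0]. χ² = 23.463. df = 3, critical = 6.251. Reject H₀.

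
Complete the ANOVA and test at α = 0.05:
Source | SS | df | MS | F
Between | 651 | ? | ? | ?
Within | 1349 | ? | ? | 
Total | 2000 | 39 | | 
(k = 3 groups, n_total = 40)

df_between = 2, df_within = 37. MS_between = 325.5, MS_within = 36.46. F = 8.928, F_crit ≈ 3.252. Reject H₀.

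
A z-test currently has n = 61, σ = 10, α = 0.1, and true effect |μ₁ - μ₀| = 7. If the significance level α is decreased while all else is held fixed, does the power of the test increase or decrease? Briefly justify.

Power decreases: a smaller α raises the critical value, so less of the H₁ sampling distribution falls in the rejection region.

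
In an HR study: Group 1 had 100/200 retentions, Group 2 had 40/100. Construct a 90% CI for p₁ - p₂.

p̂₁ = 0.5, p̂₂ = 0.4. Difference = 0.1. CI = (0.001, 0.199)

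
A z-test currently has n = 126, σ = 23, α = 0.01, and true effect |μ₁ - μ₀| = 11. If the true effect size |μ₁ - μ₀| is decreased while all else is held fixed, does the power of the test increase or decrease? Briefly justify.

Power decreases: a smaller true effect decreases the non-centrality λ = |μ₁ - μ₀|/(σ/√n).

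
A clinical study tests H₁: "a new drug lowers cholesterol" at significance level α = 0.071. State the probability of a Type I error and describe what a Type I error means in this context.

P(Type I error) = α = 0.071. A Type I error is rejecting H₀ when H₀ is actually true (false positive) — here, concluding that a new drug lowers cholesterol when in fact this is not the case. Consequence: approving an ineffective drug — patients take a useless medication and may skip effective alternatives.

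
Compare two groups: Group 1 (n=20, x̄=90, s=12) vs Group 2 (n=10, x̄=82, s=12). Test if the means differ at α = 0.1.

Pooled sp = 12.0. t = 1.721, df = 28. Critical t = ±1.701. Reject H₀.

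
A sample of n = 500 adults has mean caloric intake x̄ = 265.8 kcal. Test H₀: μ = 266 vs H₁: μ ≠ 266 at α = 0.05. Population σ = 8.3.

z = (x̄ - μ₀)/(σ/√n) = (265.8 - 266)/(8.3/√500) = -0.539. Critical value: ±1.96. Since |-0.539| ≤ 1.96, Fail to reject H₀.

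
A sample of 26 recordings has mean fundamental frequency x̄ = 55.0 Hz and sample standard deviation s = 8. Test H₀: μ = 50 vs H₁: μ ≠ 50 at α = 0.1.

t = (x̄ - μ₀)/(s/√n) = (55.0 - 50)/(8/√26) = 3.187. df = 25, critical t = ±1.708. Reject H₀.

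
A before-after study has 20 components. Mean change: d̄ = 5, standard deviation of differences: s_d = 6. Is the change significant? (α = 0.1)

t = d̄/(s_d/√n) = 5/(6/√20) = 3.727. df = 19, critical t = ±1.729. Reject H₀.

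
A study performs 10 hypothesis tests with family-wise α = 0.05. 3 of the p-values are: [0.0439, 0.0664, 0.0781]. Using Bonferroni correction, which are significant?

Bonferroni α = 0.05/10 = 0.005. None of the given p-values are significant.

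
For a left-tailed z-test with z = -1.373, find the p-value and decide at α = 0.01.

p = P(Z < -1.373) = Φ(-1.373) ≈ 0.0849. Since p ≥ 0.01, fail to reject H₀ (not significant) at α = 0.01.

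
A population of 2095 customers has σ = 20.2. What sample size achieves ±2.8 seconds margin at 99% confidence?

Without FPC: n₀ = (2.576×20.2/2.8)² = 345.365. With FPC: n = n₀N/(n₀+N-1) = 296.6 → n = 297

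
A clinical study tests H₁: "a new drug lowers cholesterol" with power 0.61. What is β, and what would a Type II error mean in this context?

β = 1 - power = 1 - 0.61 = 0.39. A Type II error is failing to reject H₀ when H₀ is false (false negative) — here, failing to conclude that a new drug lowers cholesterol when in fact it is true. Consequence: shelving an effective drug — patients miss out on a treatment that would have helped.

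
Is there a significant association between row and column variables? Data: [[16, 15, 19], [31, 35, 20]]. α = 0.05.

χ² = 3.531. df = 2, critical = 5.991. Fail to reject H₀. No evidence of dependence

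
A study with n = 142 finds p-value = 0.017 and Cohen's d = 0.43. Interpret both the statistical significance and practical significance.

Statistically significant (p = 0.017 < 0.05). Cohen's d = 0.43 indicates a small effect size. Both statistical and practical significance should be considered.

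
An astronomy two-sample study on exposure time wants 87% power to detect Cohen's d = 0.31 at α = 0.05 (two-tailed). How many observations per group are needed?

z_{α/2} = 1.96, z_β = Φ⁻¹(0.87) = 1.126. For small effect (d = 0.31): n per group = 2(z_{α/2} + z_β)²/d² = 2(1.96 + 1.126)²/0.31² = 198.2 → 199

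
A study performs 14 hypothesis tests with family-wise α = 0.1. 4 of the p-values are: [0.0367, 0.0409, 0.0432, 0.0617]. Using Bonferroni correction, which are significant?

Bonferroni α = 0.1/14 = 0.00714. None of the given p-values are significant.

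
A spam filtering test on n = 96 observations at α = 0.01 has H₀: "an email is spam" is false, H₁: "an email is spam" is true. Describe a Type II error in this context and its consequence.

Type II error: failing to reject H₀ when it is false — concluding that an email is spam is not supported when in fact it is. Consequence: a spam email lands in the inbox.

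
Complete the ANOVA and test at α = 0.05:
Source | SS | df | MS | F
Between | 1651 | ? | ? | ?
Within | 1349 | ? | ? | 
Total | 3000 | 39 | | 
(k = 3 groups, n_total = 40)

df_between = 2, df_within = 37. MS_between = 825.5, MS_within = 36.46. F = 22.642, F_crit ≈ 3.252. Reject H₀.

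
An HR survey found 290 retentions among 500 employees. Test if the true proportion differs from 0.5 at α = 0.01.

p̂ = 0.58, p₀ = 0.5. z = (p̂ - p₀)/√(p₀(1-p₀)/n) = 3.578. Critical: ±2.576. Reject H₀.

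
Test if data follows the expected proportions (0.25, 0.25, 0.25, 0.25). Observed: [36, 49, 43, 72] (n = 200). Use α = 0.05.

Expected: [50.0, 50.0, 50.0, 50.0]. χ² = 14.6. df = 3, critical = 7.815. Reject H₀.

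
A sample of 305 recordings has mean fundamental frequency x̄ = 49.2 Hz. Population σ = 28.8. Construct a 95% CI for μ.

CI = x̄ ± z*(σ/√n) = 49.2 ± 1.96(28.8/√305) = 49.2 ± 3.23 = (45.97, 52.43)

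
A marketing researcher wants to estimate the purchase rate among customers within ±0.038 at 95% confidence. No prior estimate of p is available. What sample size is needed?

Conservative approach: use p = 0.5 (maximizes p(1-p) = 0.25). n = z²(0.25)/E² = 1.96²×0.25/0.038² = 665.1 → n = 666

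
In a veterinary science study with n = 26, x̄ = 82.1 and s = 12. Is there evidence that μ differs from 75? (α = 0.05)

t = (x̄ - μ₀)/(s/√n) = (82.1 - 75)/(12/√26) = 3.017. df = 25, critical t = ±2.06. Reject H₀.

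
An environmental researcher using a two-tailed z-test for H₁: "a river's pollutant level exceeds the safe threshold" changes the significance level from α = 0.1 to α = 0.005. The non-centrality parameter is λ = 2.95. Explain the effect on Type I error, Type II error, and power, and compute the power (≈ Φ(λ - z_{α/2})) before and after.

Decreasing α from 0.1 to 0.005:
• Type I error rate decreases (α is the Type I rate by definition).
• Critical value moves from z_{α/2} = 1.645 to 2.807, so power = Φ(λ - z_{α/2}) goes from Φ(2.95 - 1.645) = 0.904 to Φ(2.95 - 2.807) = 0.557.
• Type II error rate β = 1 - power therefore increases (0.096 → 0.443).
Appropriate when false positives are costly — here, shutting down a compliant factory unnecessarily.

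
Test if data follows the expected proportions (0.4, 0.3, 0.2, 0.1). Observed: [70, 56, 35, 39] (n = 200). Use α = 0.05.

Expected: [80.0, 60.0, 40.0, 20.0]. χ² = 20.192. df = 3, critical = 7.815. Reject H₀.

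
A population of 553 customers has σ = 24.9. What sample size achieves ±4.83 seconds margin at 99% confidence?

Without FPC: n₀ = (2.576×24.9/4.83)² = 176.358. With FPC: n = n₀N/(n₀+N-1) = 133.9 → n = 134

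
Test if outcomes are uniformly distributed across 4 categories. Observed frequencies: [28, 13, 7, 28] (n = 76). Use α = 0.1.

Expected = 19 each. χ² = Σ(O-E)²/E = 18.0. df = 3, critical value = 6.251. Reject H₀.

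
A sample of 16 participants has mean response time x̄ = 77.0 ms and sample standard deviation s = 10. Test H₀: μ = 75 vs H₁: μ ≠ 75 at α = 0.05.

t = (x̄ - μ₀)/(s/√n) = (77.0 - 75)/(10/√16) = 0.8. df = 15, critical t = ±2.131. Fail to reject H₀.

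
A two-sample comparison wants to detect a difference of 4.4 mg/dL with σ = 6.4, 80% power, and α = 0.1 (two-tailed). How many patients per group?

n per group = 2(z_α/2 + z_β)²σ²/d² = 2×(1.645 + 0.84)²×6.4²/4.4² = 26.1 → n = 27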